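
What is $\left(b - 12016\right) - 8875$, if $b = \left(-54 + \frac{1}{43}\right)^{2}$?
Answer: $- \frac{33240418}{1849} \approx -17978.0$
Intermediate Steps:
$b = \frac{5387041}{1849}$ ($b = \left(-54 + \frac{1}{43}\right)^{2} = \left(- \frac{2321}{43}\right)^{2} = \frac{5387041}{1849} \approx 2913.5$)
$\left(b - 12016\right) - 8875 = \left(\frac{5387041}{1849} - 12016\right) - 8875 = - \frac{16830543}{1849} - 8875 = - \frac{33240418}{1849}$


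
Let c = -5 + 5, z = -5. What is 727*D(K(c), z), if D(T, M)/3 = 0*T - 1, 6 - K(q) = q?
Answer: -2181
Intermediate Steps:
c = 0
K(q) = 6 - q
D(T, M) = -3 (D(T, M) = 3*(0*T - 1) = 3*(0 - 1) = 3*(-1) = -3)
727*D(K(c), z) = 727*(-3) = -2181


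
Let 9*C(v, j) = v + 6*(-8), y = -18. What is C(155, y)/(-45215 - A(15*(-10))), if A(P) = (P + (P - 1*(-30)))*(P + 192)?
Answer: -107/304875 ≈ -0.00035096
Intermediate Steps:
A(P) = (30 + 2*P)*(192 + P) (A(P) = (P + (P + 30))*(192 + P) = (P + (30 + P))*(192 + P) = (30 + 2*P)*(192 + P))
C(v, j) = -16/3 + v/9 (C(v, j) = (v + 6*(-8))/9 = (v - 48)/9 = (-48 + v)/9 = -16/3 + v/9)
C(155, y)/(-45215 - A(15*(-10))) = (-16/3 + (1/9)*155)/(-45215 - (5760 + 2*(15*(-10))**2 + 414*(15*(-10)))) = (-16/3 + 155/9)/(-45215 - (5760 + 2*(-150)**2 + 414*(-150))) = 107/(9*(-45215 - (5760 + 2*22500 - 62100))) = 107/(9*(-45215 - (5760 + 45000 - 62100))) = 107/(9*(-45215 - 1*(-11340))) = 107/(9*(-45215 + 11340)) = (107/9)/(-33875) = (107/9)*(-1/33875) = -107/304875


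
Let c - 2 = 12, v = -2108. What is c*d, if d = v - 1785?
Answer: -54502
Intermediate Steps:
c = 14 (c = 2 + 12 = 14)
d = -3893 (d = -2108 - 1785 = -3893)
c*d = 14*(-3893) = -54502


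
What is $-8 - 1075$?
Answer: $-1083$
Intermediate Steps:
$-8 - 1075 = -1083$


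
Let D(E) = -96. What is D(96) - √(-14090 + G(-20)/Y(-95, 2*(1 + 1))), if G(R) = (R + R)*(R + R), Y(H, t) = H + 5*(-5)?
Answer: -96 - I*√126930/3 ≈ -96.0 - 118.76*I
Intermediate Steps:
Y(H, t) = -25 + H (Y(H, t) = H - 25 = -25 + H)
G(R) = 4*R² (G(R) = (2*R)*(2*R) = 4*R²)
D(96) - √(-14090 + G(-20)/Y(-95, 2*(1 + 1))) = -96 - √(-14090 + (4*(-20)²)/(-25 - 95)) = -96 - √(-14090 + (4*400)/(-120)) = -96 - √(-14090 + 1600*(-1/120)) = -96 - √(-14090 - 40/3) = -96 - √(-42310/3) = -96 - I*√126930/3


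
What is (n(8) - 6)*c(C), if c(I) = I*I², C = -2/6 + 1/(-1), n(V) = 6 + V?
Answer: -512/27 ≈ -18.963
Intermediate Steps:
C = -4/3 (C = -2*⅙ + 1*(-1) = -⅓ - 1 = -4/3 ≈ -1.3333)
c(I) = I³
(n(8) - 6)*c(C) = ((6 + 8) - 6)*(-4/3)³ = (14 - 6)*(-64/27) = 8*(-64/27) = -512/27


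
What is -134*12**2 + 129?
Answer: -19167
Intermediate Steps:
-134*12**2 + 129 = -134*144 + 129 = -19296 + 129 = -19167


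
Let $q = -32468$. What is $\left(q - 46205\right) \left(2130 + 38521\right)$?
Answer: $-3198136123$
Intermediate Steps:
$\left(q - 46205\right) \left(2130 + 38521\right) = \left(-32468 - 46205\right) \left(2130 + 38521\right) = \left(-78673\right) 40651 = -3198136123$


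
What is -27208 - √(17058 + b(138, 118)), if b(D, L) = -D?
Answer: -27208 - 6*√470 ≈ -27338.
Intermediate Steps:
-27208 - √(17058 + b(138, 118)) = -27208 - √(17058 - 1*138) = -27208 - √(17058 - 138) = -27208 - √16920 = -27208 - 6*√470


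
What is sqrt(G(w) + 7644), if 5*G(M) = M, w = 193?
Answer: sqrt(192065)/5 ≈ 87.650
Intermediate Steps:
G(M) = M/5
sqrt(G(w) + 7644) = sqrt((1/5)*193 + 7644) = sqrt(193/5 + 7644) = sqrt(38413/5) = sqrt(192065)/5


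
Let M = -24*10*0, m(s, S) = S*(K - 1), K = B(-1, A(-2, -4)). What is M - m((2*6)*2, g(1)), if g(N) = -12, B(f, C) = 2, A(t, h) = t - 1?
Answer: 12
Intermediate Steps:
A(t, h) = -1 + t
K = 2
m(s, S) = S (m(s, S) = S*(2 - 1) = S*1 = S)
M = 0 (M = -240*0 = 0)
M - m((2*6)*2, g(1)) = 0 - 1*(-12) = 0 + 12 = 12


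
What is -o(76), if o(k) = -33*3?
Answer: 99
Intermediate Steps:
o(k) = -99
-o(76) = -1*(-99) = 99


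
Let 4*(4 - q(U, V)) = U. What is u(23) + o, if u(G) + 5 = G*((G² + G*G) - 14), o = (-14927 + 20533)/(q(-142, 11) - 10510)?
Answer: 502719375/20941 ≈ 24006.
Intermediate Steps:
q(U, V) = 4 - U/4
o = -11212/20941 (o = (-14927 + 20533)/((4 - ¼*(-142)) - 10510) = 5606/((4 + 71/2) - 10510) = 5606/(79/2 - 10510) = 5606/(-20941/2) = 5606*(-2/20941) = -11212/20941 ≈ -0.53541)
u(G) = -5 + G*(-14 + 2*G²) (u(G) = -5 + G*((G² + G*G) - 14) = -5 + G*((G² + G²) - 14) = -5 + G*(2*G² - 14) = -5 + G*(-14 + 2*G²))
u(23) + o = (-5 - 14*23 + 2*23³) - 11212/20941 = (-5 - 322 + 2*12167) - 11212/20941 = (-5 - 322 + 24334) - 11212/20941 = 24007 - 11212/20941 = 502719375/20941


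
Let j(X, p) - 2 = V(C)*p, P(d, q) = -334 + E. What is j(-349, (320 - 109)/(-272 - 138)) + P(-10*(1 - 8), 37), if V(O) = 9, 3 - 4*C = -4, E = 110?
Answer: -92919/410 ≈ -226.63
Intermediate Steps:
C = 7/4 (C = ¾ - ¼*(-4) = ¾ + 1 = 7/4 ≈ 1.7500)
P(d, q) = -224 (P(d, q) = -334 + 110 = -224)
j(X, p) = 2 + 9*p
j(-349, (320 - 109)/(-272 - 138)) + P(-10*(1 - 8), 37) = (2 + 9*((320 - 109)/(-272 - 138))) - 224 = (2 + 9*(211/(-410))) - 224 = (2 + 9*(211*(-1/410))) - 224 = (2 + 9*(-211/410)) - 224 = (2 - 1899/410) - 224 = -1079/410 - 224 = -92919/410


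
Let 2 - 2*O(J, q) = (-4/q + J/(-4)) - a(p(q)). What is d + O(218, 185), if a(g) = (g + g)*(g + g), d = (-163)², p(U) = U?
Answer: 70334973/740 ≈ 95047.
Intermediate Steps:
d = 26569
a(g) = 4*g² (a(g) = (2*g)*(2*g) = 4*g²)
O(J, q) = 1 + 2/q + 2*q² + J/8 (O(J, q) = 1 - ((-4/q + J/(-4)) - 4*q²)/2 = 1 - ((-4/q + J*(-¼)) - 4*q²)/2 = 1 - ((-4/q - J/4) - 4*q²)/2 = 1 - (-4/q - 4*q² - J/4)/2 = 1 + (2/q + 2*q² + J/8) = 1 + 2/q + 2*q² + J/8)
d + O(218, 185) = 26569 + (1 + 2/185 + 2*185² + (⅛)*218) = 26569 + (1 + 2*(1/185) + 2*34225 + 109/4) = 26569 + (1 + 2/185 + 68450 + 109/4) = 26569 + 50673913/740 = 70334973/740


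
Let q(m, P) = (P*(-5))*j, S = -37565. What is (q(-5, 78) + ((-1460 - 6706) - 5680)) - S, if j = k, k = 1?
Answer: 23329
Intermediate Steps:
j = 1
q(m, P) = -5*P (q(m, P) = (P*(-5))*1 = -5*P*1 = -5*P)
(q(-5, 78) + ((-1460 - 6706) - 5680)) - S = (-5*78 + ((-1460 - 6706) - 5680)) - 1*(-37565) = (-390 + (-8166 - 5680)) + 37565 = (-390 - 13846) + 37565 = -14236 + 37565 = 23329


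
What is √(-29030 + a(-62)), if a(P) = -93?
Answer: I*√29123 ≈ 170.65*I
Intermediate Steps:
√(-29030 + a(-62)) = √(-29030 - 93) = √(-29123) = I*√29123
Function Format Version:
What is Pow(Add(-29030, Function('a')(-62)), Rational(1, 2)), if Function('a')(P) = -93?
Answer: Mul(I, Pow(29123, Rational(1, 2))) ≈ Mul(170.65, I)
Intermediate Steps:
Pow(Add(-29030, Function('a')(-62)), Rational(1, 2)) = Pow(Add(-29030, -93), Rational(1, 2)) = Pow(-29123, Rational(1, 2)) = Mul(I, Pow(29123, Rational(1, 2)))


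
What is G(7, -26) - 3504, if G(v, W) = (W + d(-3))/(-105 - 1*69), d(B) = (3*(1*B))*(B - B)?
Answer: -304835/87 ≈ -3503.9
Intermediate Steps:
d(B) = 0 (d(B) = (3*B)*0 = 0)
G(v, W) = -W/174 (G(v, W) = (W + 0)/(-105 - 1*69) = W/(-105 - 69) = W/(-174) = W*(-1/174) = -W/174)
G(7, -26) - 3504 = -1/174*(-26) - 3504 = 13/87 - 3504 = -304835/87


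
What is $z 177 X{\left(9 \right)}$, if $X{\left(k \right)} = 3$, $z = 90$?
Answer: $47790$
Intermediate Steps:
$z 177 X{\left(9 \right)} = 90 \cdot 177 \cdot 3 = 15930 \cdot 3 = 47790$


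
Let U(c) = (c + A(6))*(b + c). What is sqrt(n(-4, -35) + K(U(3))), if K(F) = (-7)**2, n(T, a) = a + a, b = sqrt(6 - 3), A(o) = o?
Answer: I*sqrt(21) ≈ 4.5826*I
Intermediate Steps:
b = sqrt(3) ≈ 1.7320
U(c) = (6 + c)*(c + sqrt(3)) (U(c) = (c + 6)*(sqrt(3) + c) = (6 + c)*(c + sqrt(3)))
n(T, a) = 2*a
K(F) = 49
sqrt(n(-4, -35) + K(U(3))) = sqrt(2*(-35) + 49) = sqrt(-70 + 49) = sqrt(-21) = I*sqrt(21)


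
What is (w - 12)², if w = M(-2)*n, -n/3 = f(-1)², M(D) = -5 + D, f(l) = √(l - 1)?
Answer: 2916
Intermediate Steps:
f(l) = √(-1 + l)
n = 6 (n = -3*(√(-1 - 1))² = -3*(√(-2))² = -3*(I*√2)² = -3*(-2) = 6)
w = -42 (w = (-5 - 2)*6 = -7*6 = -42)
(w - 12)² = (-42 - 12)² = (-54)² = 2916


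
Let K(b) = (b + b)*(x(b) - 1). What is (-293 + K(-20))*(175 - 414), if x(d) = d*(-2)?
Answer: 442867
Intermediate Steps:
x(d) = -2*d
K(b) = 2*b*(-1 - 2*b) (K(b) = (b + b)*(-2*b - 1) = (2*b)*(-1 - 2*b) = 2*b*(-1 - 2*b))
(-293 + K(-20))*(175 - 414) = (-293 - 2*(-20)*(1 + 2*(-20)))*(175 - 414) = (-293 - 2*(-20)*(1 - 40))*(-239) = (-293 - 2*(-20)*(-39))*(-239) = (-293 - 1560)*(-239) = -1853*(-239) = 442867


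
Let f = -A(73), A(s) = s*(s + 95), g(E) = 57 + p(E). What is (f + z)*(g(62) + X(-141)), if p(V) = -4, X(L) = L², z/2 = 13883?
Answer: 309016868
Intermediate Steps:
z = 27766 (z = 2*13883 = 27766)
g(E) = 53 (g(E) = 57 - 4 = 53)
A(s) = s*(95 + s)
f = -12264 (f = -73*(95 + 73) = -73*168 = -1*12264 = -12264)
(f + z)*(g(62) + X(-141)) = (-12264 + 27766)*(53 + (-141)²) = 15502*(53 + 19881) = 15502*19934 = 309016868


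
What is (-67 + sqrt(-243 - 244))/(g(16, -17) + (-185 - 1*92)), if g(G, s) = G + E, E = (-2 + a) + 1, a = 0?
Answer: 67/262 - I*sqrt(487)/262 ≈ 0.25573 - 0.084229*I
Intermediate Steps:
E = -1 (E = (-2 + 0) + 1 = -2 + 1 = -1)
g(G, s) = -1 + G (g(G, s) = G - 1 = -1 + G)
(-67 + sqrt(-243 - 244))/(g(16, -17) + (-185 - 1*92)) = (-67 + sqrt(-243 - 244))/((-1 + 16) + (-185 - 1*92)) = (-67 + sqrt(-487))/(15 + (-185 - 92)) = (-67 + I*sqrt(487))/(15 - 277) = (-67 + I*sqrt(487))/(-262) = (-67 + I*sqrt(487))*(-1/262) = 67/262 - I*sqrt(487)/262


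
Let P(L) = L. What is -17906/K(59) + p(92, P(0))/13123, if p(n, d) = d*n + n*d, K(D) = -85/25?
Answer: 89530/17 ≈ 5266.5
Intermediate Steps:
K(D) = -17/5 (K(D) = -85*1/25 = -17/5)
p(n, d) = 2*d*n (p(n, d) = d*n + d*n = 2*d*n)
-17906/K(59) + p(92, P(0))/13123 = -17906/(-17/5) + (2*0*92)/13123 = -17906*(-5/17) + 0*(1/13123) = 89530/17 + 0 = 89530/17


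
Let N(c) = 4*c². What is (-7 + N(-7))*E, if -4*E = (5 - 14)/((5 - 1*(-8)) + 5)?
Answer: 189/8 ≈ 23.625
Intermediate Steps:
E = ⅛ (E = -(5 - 14)/(4*((5 - 1*(-8)) + 5)) = -(-9)/(4*((5 + 8) + 5)) = -(-9)/(4*(13 + 5)) = -(-9)/(4*18) = -¼*(-½) = ⅛ ≈ 0.12500)
(-7 + N(-7))*E = (-7 + 4*(-7)²)*(⅛) = (-7 + 4*49)*(⅛) = (-7 + 196)*(⅛) = 189*(⅛) = 189/8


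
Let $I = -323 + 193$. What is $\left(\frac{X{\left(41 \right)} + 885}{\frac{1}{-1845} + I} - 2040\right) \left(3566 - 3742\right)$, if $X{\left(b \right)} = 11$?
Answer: $\frac{86407052160}{239851} \approx 3.6025 \cdot 10^{5}$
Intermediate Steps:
$I = -130$
$\left(\frac{X{\left(41 \right)} + 885}{\frac{1}{-1845} + I} - 2040\right) \left(3566 - 3742\right) = \left(\frac{11 + 885}{\frac{1}{-1845} - 130} - 2040\right) \left(3566 - 3742\right) = \left(\frac{896}{- \frac{1}{1845} - 130} - 2040\right) \left(-176\right) = \left(\frac{896}{- \frac{239851}{1845}} - 2040\right) \left(-176\right) = \left(896 \left(- \frac{1845}{239851}\right) - 2040\right) \left(-176\right) = \left(- \frac{1653120}{239851} - 2040\right) \left(-176\right) = \left(- \frac{490949160}{239851}\right) \left(-176\right) = \frac{86407052160}{239851}$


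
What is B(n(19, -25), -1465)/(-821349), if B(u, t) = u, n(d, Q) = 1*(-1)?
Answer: 1/821349 ≈ 1.2175e-6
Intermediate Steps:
n(d, Q) = -1
B(n(19, -25), -1465)/(-821349) = -1/(-821349) = -1*(-1/821349) = 1/821349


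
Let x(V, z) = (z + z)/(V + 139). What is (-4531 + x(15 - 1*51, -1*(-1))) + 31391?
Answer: 2766582/103 ≈ 26860.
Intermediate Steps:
x(V, z) = 2*z/(139 + V) (x(V, z) = (2*z)/(139 + V) = 2*z/(139 + V))
(-4531 + x(15 - 1*51, -1*(-1))) + 31391 = (-4531 + 2*(-1*(-1))/(139 + (15 - 1*51))) + 31391 = (-4531 + 2*1/(139 + (15 - 51))) + 31391 = (-4531 + 2*1/(139 - 36)) + 31391 = (-4531 + 2*1/103) + 31391 = (-4531 + 2*1*(1/103)) + 31391 = (-4531 + 2/103) + 31391 = -466691/103 + 31391 = 2766582/103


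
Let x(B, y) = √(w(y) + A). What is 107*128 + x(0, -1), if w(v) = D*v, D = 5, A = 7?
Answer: 13696 + √2 ≈ 13697.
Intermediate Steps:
w(v) = 5*v
x(B, y) = √(7 + 5*y) (x(B, y) = √(5*y + 7) = √(7 + 5*y))
107*128 + x(0, -1) = 107*128 + √(7 + 5*(-1)) = 13696 + √(7 - 5) = 13696 + √2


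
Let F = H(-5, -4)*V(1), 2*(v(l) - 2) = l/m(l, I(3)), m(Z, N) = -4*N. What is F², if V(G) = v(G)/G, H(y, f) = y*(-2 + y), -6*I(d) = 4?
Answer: 1500625/256 ≈ 5861.8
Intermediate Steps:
I(d) = -⅔ (I(d) = -⅙*4 = -⅔)
v(l) = 2 + 3*l/16 (v(l) = 2 + (l/((-4*(-⅔))))/2 = 2 + (l/(8/3))/2 = 2 + (l*(3/8))/2 = 2 + (3*l/8)/2 = 2 + 3*l/16)
V(G) = (2 + 3*G/16)/G
F = 1225/16 (F = (-5*(-2 - 5))*(3/16 + 2/1) = (-5*(-7))*(3/16 + 2*1) = 35*(3/16 + 2) = 35*(35/16) = 1225/16 ≈ 76.563)
F² = (1225/16)² = 1500625/256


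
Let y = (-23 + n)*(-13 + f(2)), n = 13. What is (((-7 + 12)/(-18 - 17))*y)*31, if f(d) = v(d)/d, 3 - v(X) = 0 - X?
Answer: -465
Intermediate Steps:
v(X) = 3 + X (v(X) = 3 - (0 - X) = 3 - (-1)*X = 3 + X)
f(d) = (3 + d)/d
y = 105 (y = (-23 + 13)*(-13 + (3 + 2)/2) = -10*(-13 + (½)*5) = -10*(-13 + 5/2) = -10*(-21/2) = 105)
(((-7 + 12)/(-18 - 17))*y)*31 = (((-7 + 12)/(-18 - 17))*105)*31 = ((5/(-35))*105)*31 = ((5*(-1/35))*105)*31 = -⅐*105*31 = -15*31 = -465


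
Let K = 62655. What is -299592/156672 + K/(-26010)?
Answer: -479539/110976 ≈ -4.3211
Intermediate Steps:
-299592/156672 + K/(-26010) = -299592/156672 + 62655/(-26010) = -299592*1/156672 + 62655*(-1/26010) = -4161/2176 - 4177/1734 = -479539/110976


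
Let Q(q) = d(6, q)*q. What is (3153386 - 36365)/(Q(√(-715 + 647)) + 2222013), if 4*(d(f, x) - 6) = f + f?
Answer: 769562353697/548593530853 - 6234042*I*√17/548593530853 ≈ 1.4028 - 4.6854e-5*I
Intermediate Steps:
d(f, x) = 6 + f/2 (d(f, x) = 6 + (f + f)/4 = 6 + (2*f)/4 = 6 + f/2)
Q(q) = 9*q (Q(q) = (6 + (½)*6)*q = (6 + 3)*q = 9*q)
(3153386 - 36365)/(Q(√(-715 + 647)) + 2222013) = (3153386 - 36365)/(9*√(-715 + 647) + 2222013) = 3117021/(9*√(-68) + 2222013) = 3117021/(9*(2*I*√17) + 2222013) = 3117021/(18*I*√17 + 2222013) = 3117021/(2222013 + 18*I*√17)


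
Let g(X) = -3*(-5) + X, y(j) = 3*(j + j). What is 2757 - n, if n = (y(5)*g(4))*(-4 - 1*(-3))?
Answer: 3327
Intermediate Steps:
y(j) = 6*j (y(j) = 3*(2*j) = 6*j)
g(X) = 15 + X
n = -570 (n = ((6*5)*(15 + 4))*(-4 - 1*(-3)) = (30*19)*(-4 + 3) = 570*(-1) = -570)
2757 - n = 2757 - 1*(-570) = 2757 + 570 = 3327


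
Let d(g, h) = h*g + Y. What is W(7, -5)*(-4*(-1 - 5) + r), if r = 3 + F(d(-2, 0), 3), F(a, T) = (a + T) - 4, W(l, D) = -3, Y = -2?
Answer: -72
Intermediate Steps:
d(g, h) = -2 + g*h (d(g, h) = h*g - 2 = g*h - 2 = -2 + g*h)
F(a, T) = -4 + T + a (F(a, T) = (T + a) - 4 = -4 + T + a)
r = 0 (r = 3 + (-4 + 3 + (-2 - 2*0)) = 3 + (-4 + 3 + (-2 + 0)) = 3 + (-4 + 3 - 2) = 3 - 3 = 0)
W(7, -5)*(-4*(-1 - 5) + r) = -3*(-4*(-1 - 5) + 0) = -3*(-4*(-6) + 0) = -3*(24 + 0) = -3*24 = -72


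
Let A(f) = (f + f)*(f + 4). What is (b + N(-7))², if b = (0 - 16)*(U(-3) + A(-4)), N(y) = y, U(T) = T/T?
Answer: 529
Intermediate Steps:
A(f) = 2*f*(4 + f) (A(f) = (2*f)*(4 + f) = 2*f*(4 + f))
U(T) = 1
b = -16 (b = (0 - 16)*(1 + 2*(-4)*(4 - 4)) = -16*(1 + 2*(-4)*0) = -16*(1 + 0) = -16*1 = -16)
(b + N(-7))² = (-16 - 7)² = (-23)² = 529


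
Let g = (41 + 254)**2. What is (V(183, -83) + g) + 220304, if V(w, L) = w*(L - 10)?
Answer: 290310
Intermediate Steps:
V(w, L) = w*(-10 + L)
g = 87025 (g = 295**2 = 87025)
(V(183, -83) + g) + 220304 = (183*(-10 - 83) + 87025) + 220304 = (183*(-93) + 87025) + 220304 = (-17019 + 87025) + 220304 = 70006 + 220304 = 290310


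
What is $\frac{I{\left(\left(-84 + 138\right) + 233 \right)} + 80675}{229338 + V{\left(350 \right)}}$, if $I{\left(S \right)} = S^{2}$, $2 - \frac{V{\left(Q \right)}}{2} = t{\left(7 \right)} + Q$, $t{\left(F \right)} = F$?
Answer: $\frac{40761}{57157} \approx 0.71314$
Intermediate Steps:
$V{\left(Q \right)} = -10 - 2 Q$ ($V{\left(Q \right)} = 4 - 2 \left(7 + Q\right) = 4 - \left(14 + 2 Q\right) = -10 - 2 Q$)
$\frac{I{\left(\left(-84 + 138\right) + 233 \right)} + 80675}{229338 + V{\left(350 \right)}} = \frac{\left(\left(-84 + 138\right) + 233\right)^{2} + 80675}{229338 - 710} = \frac{\left(54 + 233\right)^{2} + 80675}{229338 - 710} = \frac{287^{2} + 80675}{229338 - 710} = \frac{82369 + 80675}{228628} = 163044 \cdot \frac{1}{228628} = \frac{40761}{57157}$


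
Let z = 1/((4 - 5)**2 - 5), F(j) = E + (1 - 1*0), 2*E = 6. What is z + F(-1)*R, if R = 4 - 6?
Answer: -33/4 ≈ -8.2500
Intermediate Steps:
E = 3 (E = (1/2)*6 = 3)
F(j) = 4 (F(j) = 3 + (1 - 1*0) = 3 + (1 + 0) = 3 + 1 = 4)
R = -2
z = -1/4 (z = 1/((-1)**2 - 5) = 1/(1 - 5) = 1/(-4) = -1/4 ≈ -0.25000)
z + F(-1)*R = -1/4 + 4*(-2) = -1/4 - 8 = -33/4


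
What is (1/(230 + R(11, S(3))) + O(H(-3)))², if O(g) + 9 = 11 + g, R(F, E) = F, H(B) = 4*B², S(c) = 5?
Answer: 83887281/58081 ≈ 1444.3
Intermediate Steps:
O(g) = 2 + g (O(g) = -9 + (11 + g) = 2 + g)
(1/(230 + R(11, S(3))) + O(H(-3)))² = (1/(230 + 11) + (2 + 4*(-3)²))² = (1/241 + (2 + 4*9))² = (1/241 + (2 + 36))² = (1/241 + 38)² = (9159/241)² = 83887281/58081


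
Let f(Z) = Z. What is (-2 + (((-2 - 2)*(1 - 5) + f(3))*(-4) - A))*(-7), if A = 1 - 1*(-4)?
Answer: 581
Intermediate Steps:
A = 5 (A = 1 + 4 = 5)
(-2 + (((-2 - 2)*(1 - 5) + f(3))*(-4) - A))*(-7) = (-2 + (((-2 - 2)*(1 - 5) + 3)*(-4) - 1*5))*(-7) = (-2 + ((-4*(-4) + 3)*(-4) - 5))*(-7) = (-2 + ((16 + 3)*(-4) - 5))*(-7) = (-2 + (19*(-4) - 5))*(-7) = (-2 + (-76 - 5))*(-7) = (-2 - 81)*(-7) = -83*(-7) = 581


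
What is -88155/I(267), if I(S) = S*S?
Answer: -9795/7921 ≈ -1.2366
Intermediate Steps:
I(S) = S**2
-88155/I(267) = -88155/(267**2) = -88155/71289 = -88155*1/71289 = -9795/7921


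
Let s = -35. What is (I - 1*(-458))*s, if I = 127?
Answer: -20475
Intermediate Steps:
(I - 1*(-458))*s = (127 - 1*(-458))*(-35) = (127 + 458)*(-35) = 585*(-35) = -20475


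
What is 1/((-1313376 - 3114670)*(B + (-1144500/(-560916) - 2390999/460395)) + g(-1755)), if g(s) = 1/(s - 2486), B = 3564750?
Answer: -2340188528715/36939555359917244145339247 ≈ -6.3352e-14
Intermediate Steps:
g(s) = 1/(-2486 + s)
1/((-1313376 - 3114670)*(B + (-1144500/(-560916) - 2390999/460395)) + g(-1755)) = 1/((-1313376 - 3114670)*(3564750 + (-1144500/(-560916) - 2390999/460395)) + 1/(-2486 - 1755)) = 1/(-4428046*(3564750 + (-1144500*(-1/560916) - 2390999*1/460395)) + 1/(-4241)) = 1/(-4428046*(3564750 + (95375/46743 - 183923/35415)) - 1/4241) = 1/(-4428046*(3564750 - 1739802388/551801115) - 1/4241) = 1/(-4428046*1967031284893862/551801115 - 1/4241) = 1/(-8710105012949126053652/551801115 - 1/4241) = 1/(-36939555359917244145339247/2340188528715) = -2340188528715/36939555359917244145339247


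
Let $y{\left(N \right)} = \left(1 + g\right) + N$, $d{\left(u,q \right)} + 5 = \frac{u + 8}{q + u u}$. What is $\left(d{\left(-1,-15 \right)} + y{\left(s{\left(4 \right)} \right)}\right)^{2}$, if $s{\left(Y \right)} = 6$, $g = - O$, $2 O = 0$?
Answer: $\frac{9}{4} \approx 2.25$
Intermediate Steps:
$O = 0$ ($O = \frac{1}{2} \cdot 0 = 0$)
$g = 0$ ($g = \left(-1\right) 0 = 0$)
$d{\left(u,q \right)} = -5 + \frac{8 + u}{q + u^{2}}$ ($d{\left(u,q \right)} = -5 + \frac{u + 8}{q + u u} = -5 + \frac{8 + u}{q + u^{2}}$)
$y{\left(N \right)} = 1 + N$ ($y{\left(N \right)} = \left(1 + 0\right) + N = 1 + N$)
$\left(d{\left(-1,-15 \right)} + y{\left(s{\left(4 \right)} \right)}\right)^{2} = \left(\frac{8 - 1 - -75 - 5 \left(-1\right)^{2}}{-15 + \left(-1\right)^{2}} + \left(1 + 6\right)\right)^{2} = \left(\frac{8 - 1 + 75 - 5}{-15 + 1} + 7\right)^{2} = \left(\frac{8 - 1 + 75 - 5}{-14} + 7\right)^{2} = \left(\left(- \frac{1}{14}\right) 77 + 7\right)^{2} = \left(- \frac{11}{2} + 7\right)^{2} = \left(\frac{3}{2}\right)^{2} = \frac{9}{4}$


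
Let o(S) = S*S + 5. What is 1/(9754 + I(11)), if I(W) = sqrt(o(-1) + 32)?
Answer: 4877/47570239 - sqrt(38)/95140478 ≈ 0.00010246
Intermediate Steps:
o(S) = 5 + S**2 (o(S) = S**2 + 5 = 5 + S**2)
I(W) = sqrt(38) (I(W) = sqrt((5 + (-1)**2) + 32) = sqrt((5 + 1) + 32) = sqrt(6 + 32) = sqrt(38))
1/(9754 + I(11)) = 1/(9754 + sqrt(38))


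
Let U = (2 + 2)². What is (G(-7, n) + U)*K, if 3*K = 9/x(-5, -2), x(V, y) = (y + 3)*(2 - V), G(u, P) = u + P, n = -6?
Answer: 9/7 ≈ 1.2857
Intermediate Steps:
G(u, P) = P + u
x(V, y) = (2 - V)*(3 + y) (x(V, y) = (3 + y)*(2 - V) = (2 - V)*(3 + y))
U = 16 (U = 4² = 16)
K = 3/7 (K = (9/(6 - 3*(-5) + 2*(-2) - 1*(-5)*(-2)))/3 = (9/(6 + 15 - 4 - 10))/3 = (9/7)/3 = (9*(⅐))/3 = (⅓)*(9/7) = 3/7 ≈ 0.42857)
(G(-7, n) + U)*K = ((-6 - 7) + 16)*(3/7) = (-13 + 16)*(3/7) = 3*(3/7) = 9/7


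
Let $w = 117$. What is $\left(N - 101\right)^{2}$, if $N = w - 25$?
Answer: $81$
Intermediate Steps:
$N = 92$ ($N = 117 - 25 = 92$)
$\left(N - 101\right)^{2} = \left(92 - 101\right)^{2} = \left(-9\right)^{2} = 81$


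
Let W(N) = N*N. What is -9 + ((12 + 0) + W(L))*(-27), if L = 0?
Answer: -333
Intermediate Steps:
W(N) = N²
-9 + ((12 + 0) + W(L))*(-27) = -9 + ((12 + 0) + 0²)*(-27) = -9 + (12 + 0)*(-27) = -9 + 12*(-27) = -9 - 324 = -333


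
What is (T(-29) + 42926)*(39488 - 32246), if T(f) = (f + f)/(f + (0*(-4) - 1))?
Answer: 1554420466/5 ≈ 3.1088e+8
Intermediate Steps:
T(f) = 2*f/(-1 + f) (T(f) = (2*f)/(f + (0 - 1)) = (2*f)/(f - 1) = (2*f)/(-1 + f) = 2*f/(-1 + f))
(T(-29) + 42926)*(39488 - 32246) = (2*(-29)/(-1 - 29) + 42926)*(39488 - 32246) = (2*(-29)/(-30) + 42926)*7242 = (2*(-29)*(-1/30) + 42926)*7242 = (29/15 + 42926)*7242 = (643919/15)*7242 = 1554420466/5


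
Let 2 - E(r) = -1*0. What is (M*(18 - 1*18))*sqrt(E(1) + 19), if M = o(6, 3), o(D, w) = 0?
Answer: 0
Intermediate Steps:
M = 0
E(r) = 2 (E(r) = 2 - (-1)*0 = 2 - 1*0 = 2 + 0 = 2)
(M*(18 - 1*18))*sqrt(E(1) + 19) = (0*(18 - 1*18))*sqrt(2 + 19) = (0*(18 - 18))*sqrt(21) = (0*0)*sqrt(21) = 0*sqrt(21) = 0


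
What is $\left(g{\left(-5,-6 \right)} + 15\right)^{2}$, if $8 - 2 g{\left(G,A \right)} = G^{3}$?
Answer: $\frac{26569}{4} \approx 6642.3$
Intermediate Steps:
$g{\left(G,A \right)} = 4 - \frac{G^{3}}{2}$
$\left(g{\left(-5,-6 \right)} + 15\right)^{2} = \left(\left(4 - \frac{\left(-5\right)^{3}}{2}\right) + 15\right)^{2} = \left(\left(4 - - \frac{125}{2}\right) + 15\right)^{2} = \left(\left(4 + \frac{125}{2}\right) + 15\right)^{2} = \left(\frac{133}{2} + 15\right)^{2} = \left(\frac{163}{2}\right)^{2} = \frac{26569}{4}$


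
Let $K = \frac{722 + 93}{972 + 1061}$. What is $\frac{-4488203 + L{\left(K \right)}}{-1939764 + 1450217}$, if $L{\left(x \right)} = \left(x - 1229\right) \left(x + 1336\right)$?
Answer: $\frac{25336265182093}{2023341320683} \approx 12.522$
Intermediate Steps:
$K = \frac{815}{2033} \approx 0.40089$
$L{\left(x \right)} = \left(-1229 + x\right) \left(1336 + x\right)$
$\frac{-4488203 + L{\left(K \right)}}{-1939764 + 1450217} = \frac{-4488203 + \left(-1641944 + \left(\frac{815}{2033}\right)^{2} + 107 \cdot \frac{815}{2033}\right)}{-1939764 + 1450217} = \frac{-4488203 + \left(-1641944 + \frac{664225}{4133089} + \frac{815}{19}\right)}{-489547} = \left(-4488203 - \frac{6786122733026}{4133089}\right) \left(- \frac{1}{489547}\right) = \left(- \frac{25336265182093}{4133089}\right) \left(- \frac{1}{489547}\right) = \frac{25336265182093}{2023341320683}$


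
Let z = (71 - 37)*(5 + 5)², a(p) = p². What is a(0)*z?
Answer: 0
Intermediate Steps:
z = 3400 (z = 34*10² = 34*100 = 3400)
a(0)*z = 0²*3400 = 0*3400 = 0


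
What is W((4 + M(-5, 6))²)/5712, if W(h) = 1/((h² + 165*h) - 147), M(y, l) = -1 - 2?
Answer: 1/108528 ≈ 9.2142e-6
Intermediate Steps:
M(y, l) = -3
W(h) = 1/(-147 + h² + 165*h)
W((4 + M(-5, 6))²)/5712 = 1/((-147 + ((4 - 3)²)² + 165*(4 - 3)²)*5712) = (1/5712)/(-147 + (1²)² + 165*1²) = (1/5712)/(-147 + 1² + 165*1) = (1/5712)/(-147 + 1 + 165) = (1/5712)/19 = (1/19)*(1/5712) = 1/108528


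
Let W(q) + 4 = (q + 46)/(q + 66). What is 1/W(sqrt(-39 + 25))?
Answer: (-sqrt(14) + 66*I)/(-218*I + 3*sqrt(14)) ≈ -0.30283 - 0.0015705*I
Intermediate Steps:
W(q) = -4 + (46 + q)/(66 + q) (W(q) = -4 + (q + 46)/(q + 66) = -4 + (46 + q)/(66 + q))
1/W(sqrt(-39 + 25)) = 1/((-218 - 3*sqrt(-39 + 25))/(66 + sqrt(-39 + 25))) = 1/((-218 - 3*I*sqrt(14))/(66 + sqrt(-14))) = 1/((-218 - 3*I*sqrt(14))/(66 + I*sqrt(14))) = (66 + I*sqrt(14))/(-218 - 3*I*sqrt(14))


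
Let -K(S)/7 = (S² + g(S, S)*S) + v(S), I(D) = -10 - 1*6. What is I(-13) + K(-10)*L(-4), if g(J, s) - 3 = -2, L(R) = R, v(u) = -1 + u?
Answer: 2196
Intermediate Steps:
g(J, s) = 1 (g(J, s) = 3 - 2 = 1)
I(D) = -16 (I(D) = -10 - 6 = -16)
K(S) = 7 - 14*S - 7*S² (K(S) = -7*((S² + 1*S) + (-1 + S)) = -7*((S² + S) + (-1 + S)) = -7*((S + S²) + (-1 + S)) = -7*(-1 + S² + 2*S) = 7 - 14*S - 7*S²)
I(-13) + K(-10)*L(-4) = -16 + (7 - 14*(-10) - 7*(-10)²)*(-4) = -16 + (7 + 140 - 7*100)*(-4) = -16 + (7 + 140 - 700)*(-4) = -16 - 553*(-4) = -16 + 2212 = 2196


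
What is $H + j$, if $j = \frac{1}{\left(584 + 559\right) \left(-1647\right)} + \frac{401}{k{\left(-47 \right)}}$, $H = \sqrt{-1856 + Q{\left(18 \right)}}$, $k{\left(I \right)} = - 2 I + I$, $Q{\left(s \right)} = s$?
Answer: $\frac{754890874}{88478487} + i \sqrt{1838} \approx 8.5319 + 42.872 i$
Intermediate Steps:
$k{\left(I \right)} = - I$
$H = i \sqrt{1838}$ ($H = \sqrt{-1856 + 18} = \sqrt{-1838} = i \sqrt{1838} \approx 42.872 i$)
$j = \frac{754890874}{88478487}$ ($j = \frac{1}{\left(584 + 559\right) \left(-1647\right)} + \frac{401}{\left(-1\right) \left(-47\right)} = \frac{1}{1143} \left(- \frac{1}{1647}\right) + \frac{401}{47} = \frac{1}{1143} \left(- \frac{1}{1647}\right) + 401 \cdot \frac{1}{47} = - \frac{1}{1882521} + \frac{401}{47} = \frac{754890874}{88478487} \approx 8.5319$)
$H + j = i \sqrt{1838} + \frac{754890874}{88478487} = \frac{754890874}{88478487} + i \sqrt{1838}$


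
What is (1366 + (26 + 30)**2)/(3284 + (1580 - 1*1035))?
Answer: 4502/3829 ≈ 1.1758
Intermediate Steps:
(1366 + (26 + 30)**2)/(3284 + (1580 - 1*1035)) = (1366 + 56**2)/(3284 + (1580 - 1035)) = (1366 + 3136)/(3284 + 545) = 4502/3829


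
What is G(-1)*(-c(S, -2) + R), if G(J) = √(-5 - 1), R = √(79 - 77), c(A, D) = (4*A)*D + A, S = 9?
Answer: I*√6*(63 + √2) ≈ 157.78*I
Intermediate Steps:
c(A, D) = A + 4*A*D (c(A, D) = 4*A*D + A = A + 4*A*D)
R = √2 ≈ 1.4142
G(J) = I*√6 (G(J) = √(-6) = I*√6)
G(-1)*(-c(S, -2) + R) = (I*√6)*(-9*(1 + 4*(-2)) + √2) = (I*√6)*(-9*(1 - 8) + √2) = (I*√6)*(-9*(-7) + √2) = (I*√6)*(-1*(-63) + √2) = (I*√6)*(63 + √2) = I*√6*(63 + √2)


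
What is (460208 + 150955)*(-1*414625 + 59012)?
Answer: -217337507919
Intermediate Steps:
(460208 + 150955)*(-1*414625 + 59012) = 611163*(-414625 + 59012) = 611163*(-355613) = -217337507919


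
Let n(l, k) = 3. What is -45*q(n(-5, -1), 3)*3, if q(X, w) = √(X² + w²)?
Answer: -405*√2 ≈ -572.76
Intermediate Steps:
-45*q(n(-5, -1), 3)*3 = -45*√(3² + 3²)*3 = -45*√(9 + 9)*3 = -135*√2*3 = -405*√2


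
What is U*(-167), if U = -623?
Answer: 104041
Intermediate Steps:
U*(-167) = -623*(-167) = 104041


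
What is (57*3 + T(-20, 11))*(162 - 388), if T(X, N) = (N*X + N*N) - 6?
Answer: -14916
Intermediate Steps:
T(X, N) = -6 + N**2 + N*X (T(X, N) = (N*X + N**2) - 6 = (N**2 + N*X) - 6 = -6 + N**2 + N*X)
(57*3 + T(-20, 11))*(162 - 388) = (57*3 + (-6 + 11**2 + 11*(-20)))*(162 - 388) = (171 + (-6 + 121 - 220))*(-226) = (171 - 105)*(-226) = 66*(-226) = -14916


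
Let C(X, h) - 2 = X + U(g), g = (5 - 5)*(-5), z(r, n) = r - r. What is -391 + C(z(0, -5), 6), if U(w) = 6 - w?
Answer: -383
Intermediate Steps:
z(r, n) = 0
g = 0 (g = 0*(-5) = 0)
C(X, h) = 8 + X (C(X, h) = 2 + (X + (6 - 1*0)) = 2 + (X + (6 + 0)) = 2 + (X + 6) = 2 + (6 + X) = 8 + X)
-391 + C(z(0, -5), 6) = -391 + (8 + 0) = -391 + 8 = -383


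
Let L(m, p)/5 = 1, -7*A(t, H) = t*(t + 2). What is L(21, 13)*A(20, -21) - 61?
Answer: -2627/7 ≈ -375.29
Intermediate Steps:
A(t, H) = -t*(2 + t)/7 (A(t, H) = -t*(t + 2)/7 = -t*(2 + t)/7)
L(m, p) = 5 (L(m, p) = 5*1 = 5)
L(21, 13)*A(20, -21) - 61 = 5*(-1/7*20*(2 + 20)) - 61 = 5*(-1/7*20*22) - 61 = 5*(-440/7) - 61 = -2200/7 - 61 = -2627/7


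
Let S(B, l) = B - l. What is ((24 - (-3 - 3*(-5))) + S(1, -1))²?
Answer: 196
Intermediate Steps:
((24 - (-3 - 3*(-5))) + S(1, -1))² = ((24 - (-3 - 3*(-5))) + (1 - 1*(-1)))² = ((24 - (-3 + 15)) + (1 + 1))² = ((24 - 1*12) + 2)² = ((24 - 12) + 2)² = (12 + 2)² = 14² = 196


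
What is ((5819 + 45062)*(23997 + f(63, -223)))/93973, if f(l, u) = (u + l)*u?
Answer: 3036425437/93973 ≈ 32312.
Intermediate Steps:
f(l, u) = u*(l + u) (f(l, u) = (l + u)*u = u*(l + u))
((5819 + 45062)*(23997 + f(63, -223)))/93973 = ((5819 + 45062)*(23997 - 223*(63 - 223)))/93973 = (50881*(23997 - 223*(-160)))*(1/93973) = (50881*(23997 + 35680))*(1/93973) = (50881*59677)*(1/93973) = 3036425437*(1/93973) = 3036425437/93973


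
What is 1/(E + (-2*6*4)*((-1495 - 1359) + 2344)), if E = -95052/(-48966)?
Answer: 8161/199797122 ≈ 4.0846e-5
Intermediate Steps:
E = 15842/8161 (E = -95052*(-1/48966) = 15842/8161 ≈ 1.9412)
1/(E + (-2*6*4)*((-1495 - 1359) + 2344)) = 1/(15842/8161 + (-2*6*4)*((-1495 - 1359) + 2344)) = 1/(15842/8161 + (-12*4)*(-2854 + 2344)) = 1/(15842/8161 - 48*(-510)) = 1/(15842/8161 + 24480) = 1/(199797122/8161) = 8161/199797122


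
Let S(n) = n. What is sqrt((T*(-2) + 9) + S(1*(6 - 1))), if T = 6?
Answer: sqrt(2) ≈ 1.4142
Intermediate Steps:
sqrt((T*(-2) + 9) + S(1*(6 - 1))) = sqrt((6*(-2) + 9) + 1*(6 - 1)) = sqrt((-12 + 9) + 1*5) = sqrt(-3 + 5) = sqrt(2)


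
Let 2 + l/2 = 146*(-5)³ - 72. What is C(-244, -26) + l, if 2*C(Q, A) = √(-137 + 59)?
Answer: -36648 + I*√78/2 ≈ -36648.0 + 4.4159*I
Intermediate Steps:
C(Q, A) = I*√78/2 (C(Q, A) = √(-137 + 59)/2 = √(-78)/2 = (I*√78)/2 = I*√78/2)
l = -36648 (l = -4 + 2*(146*(-5)³ - 72) = -4 + 2*(146*(-125) - 72) = -4 + 2*(-18250 - 72) = -4 + 2*(-18322) = -4 - 36644 = -36648)
C(-244, -26) + l = I*√78/2 - 36648 = -36648 + I*√78/2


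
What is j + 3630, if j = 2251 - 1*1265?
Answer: 4616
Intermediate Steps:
j = 986 (j = 2251 - 1265 = 986)
j + 3630 = 986 + 3630 = 4616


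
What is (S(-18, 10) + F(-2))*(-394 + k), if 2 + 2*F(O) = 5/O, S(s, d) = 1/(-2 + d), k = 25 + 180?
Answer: 3213/8 ≈ 401.63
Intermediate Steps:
k = 205
F(O) = -1 + 5/(2*O) (F(O) = -1 + (5/O)/2 = -1 + 5/(2*O))
(S(-18, 10) + F(-2))*(-394 + k) = (1/(-2 + 10) + (5/2 - 1*(-2))/(-2))*(-394 + 205) = (1/8 - (5/2 + 2)/2)*(-189) = (1/8 - 1/2*9/2)*(-189) = (1/8 - 9/4)*(-189) = -17/8*(-189) = 3213/8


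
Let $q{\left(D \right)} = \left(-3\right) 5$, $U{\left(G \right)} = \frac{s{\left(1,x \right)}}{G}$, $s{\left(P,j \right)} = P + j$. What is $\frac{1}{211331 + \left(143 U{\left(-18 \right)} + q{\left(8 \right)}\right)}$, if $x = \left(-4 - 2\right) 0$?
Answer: $\frac{18}{3803545} \approx 4.7324 \cdot 10^{-6}$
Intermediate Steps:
$x = 0$ ($x = \left(-6\right) 0 = 0$)
$U{\left(G \right)} = \frac{1}{G}$ ($U{\left(G \right)} = \frac{1 + 0}{G} = 1 \frac{1}{G} = \frac{1}{G}$)
$q{\left(D \right)} = -15$
$\frac{1}{211331 + \left(143 U{\left(-18 \right)} + q{\left(8 \right)}\right)} = \frac{1}{211331 - \left(15 - \frac{143}{-18}\right)} = \frac{1}{211331 + \left(143 \left(- \frac{1}{18}\right) - 15\right)} = \frac{1}{211331 - \frac{413}{18}} = \frac{1}{\frac{3803545}{18}} = \frac{18}{3803545}$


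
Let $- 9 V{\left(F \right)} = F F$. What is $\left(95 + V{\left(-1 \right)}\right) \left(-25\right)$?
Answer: $- \frac{21350}{9} \approx -2372.2$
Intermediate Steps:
$V{\left(F \right)} = - \frac{F^{2}}{9}$ ($V{\left(F \right)} = - \frac{F F}{9} = - \frac{F^{2}}{9}$)
$\left(95 + V{\left(-1 \right)}\right) \left(-25\right) = \left(95 - \frac{\left(-1\right)^{2}}{9}\right) \left(-25\right) = \left(95 - \frac{1}{9}\right) \left(-25\right) = \frac{854}{9} \left(-25\right) = - \frac{21350}{9}$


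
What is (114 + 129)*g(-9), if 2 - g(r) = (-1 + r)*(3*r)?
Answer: -65124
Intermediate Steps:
g(r) = 2 - 3*r*(-1 + r) (g(r) = 2 - (-1 + r)*3*r = 2 - 3*r*(-1 + r))
(114 + 129)*g(-9) = (114 + 129)*(2 - 3*(-9)**2 + 3*(-9)) = 243*(2 - 3*81 - 27) = 243*(2 - 243 - 27) = 243*(-268) = -65124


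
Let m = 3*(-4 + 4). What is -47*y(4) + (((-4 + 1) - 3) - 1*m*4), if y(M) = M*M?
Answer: -758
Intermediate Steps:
m = 0 (m = 3*0 = 0)
y(M) = M²
-47*y(4) + (((-4 + 1) - 3) - 1*m*4) = -47*4² + (((-4 + 1) - 3) - 1*0*4) = -47*16 + ((-3 - 3) - 0*4) = -752 + (-6 - 1*0) = -752 + (-6 + 0) = -752 - 6 = -758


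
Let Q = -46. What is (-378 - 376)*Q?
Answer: 34684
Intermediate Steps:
(-378 - 376)*Q = (-378 - 376)*(-46) = -754*(-46) = 34684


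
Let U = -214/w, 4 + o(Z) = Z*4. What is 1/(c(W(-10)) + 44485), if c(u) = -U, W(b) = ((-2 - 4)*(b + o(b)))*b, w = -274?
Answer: 137/6094338 ≈ 2.2480e-5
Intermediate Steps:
o(Z) = -4 + 4*Z (o(Z) = -4 + Z*4 = -4 + 4*Z)
W(b) = b*(24 - 30*b) (W(b) = ((-2 - 4)*(b + (-4 + 4*b)))*b = (-6*(-4 + 5*b))*b = (24 - 30*b)*b = b*(24 - 30*b))
U = 107/137 (U = -214/(-274) = -214*(-1/274) = 107/137 ≈ 0.78102)
c(u) = -107/137 (c(u) = -1*107/137 = -107/137)
1/(c(W(-10)) + 44485) = 1/(-107/137 + 44485) = 1/(6094338/137) = 137/6094338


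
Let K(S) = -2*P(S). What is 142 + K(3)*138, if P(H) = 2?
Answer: -410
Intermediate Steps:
K(S) = -4 (K(S) = -2*2 = -4)
142 + K(3)*138 = 142 - 4*138 = 142 - 552 = -410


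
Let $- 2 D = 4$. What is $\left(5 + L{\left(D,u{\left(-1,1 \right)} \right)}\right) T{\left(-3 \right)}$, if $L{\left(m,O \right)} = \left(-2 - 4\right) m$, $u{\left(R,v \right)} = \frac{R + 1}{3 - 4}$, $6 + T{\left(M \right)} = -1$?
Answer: $-119$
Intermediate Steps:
$T{\left(M \right)} = -7$ ($T{\left(M \right)} = -6 - 1 = -7$)
$u{\left(R,v \right)} = -1 - R$ ($u{\left(R,v \right)} = \frac{1 + R}{-1} = \left(1 + R\right) \left(-1\right) = -1 - R$)
$D = -2$ ($D = \left(- \frac{1}{2}\right) 4 = -2$)
$L{\left(m,O \right)} = - 6 m$
$\left(5 + L{\left(D,u{\left(-1,1 \right)} \right)}\right) T{\left(-3 \right)} = \left(5 - -12\right) \left(-7\right) = \left(5 + 12\right) \left(-7\right) = 17 \left(-7\right) = -119$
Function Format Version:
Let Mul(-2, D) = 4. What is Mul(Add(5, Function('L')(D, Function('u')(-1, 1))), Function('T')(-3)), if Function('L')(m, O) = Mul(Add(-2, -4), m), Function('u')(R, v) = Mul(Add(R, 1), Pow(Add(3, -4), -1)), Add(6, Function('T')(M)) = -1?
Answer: -119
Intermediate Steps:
Function('T')(M) = -7 (Function('T')(M) = Add(-6, -1) = -7)
Function('u')(R, v) = Add(-1, Mul(-1, R)) (Function('u')(R, v) = Mul(Add(1, R), Pow(-1, -1)) = Mul(Add(1, R), -1) = Add(-1, Mul(-1, R)))
D = -2 (D = Mul(Rational(-1, 2), 4) = -2)
Function('L')(m, O) = Mul(-6, m)
Mul(Add(5, Function('L')(D, Function('u')(-1, 1))), Function('T')(-3)) = Mul(Add(5, Mul(-6, -2)), -7) = Mul(Add(5, 12), -7) = Mul(17, -7) = -119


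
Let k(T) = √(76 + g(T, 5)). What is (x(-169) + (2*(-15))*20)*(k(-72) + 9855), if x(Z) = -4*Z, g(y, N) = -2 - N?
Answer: 748980 + 76*√69 ≈ 7.4961e+5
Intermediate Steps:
k(T) = √69 (k(T) = √(76 + (-2 - 1*5)) = √(76 + (-2 - 5)) = √(76 - 7) = √69)
(x(-169) + (2*(-15))*20)*(k(-72) + 9855) = (-4*(-169) + (2*(-15))*20)*(√69 + 9855) = (676 - 30*20)*(9855 + √69) = (676 - 600)*(9855 + √69) = 76*(9855 + √69) = 748980 + 76*√69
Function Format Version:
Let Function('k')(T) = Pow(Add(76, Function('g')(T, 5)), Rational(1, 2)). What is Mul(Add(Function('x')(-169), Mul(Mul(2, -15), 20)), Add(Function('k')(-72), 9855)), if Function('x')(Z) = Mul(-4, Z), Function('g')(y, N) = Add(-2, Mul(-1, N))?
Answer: Add(748980, Mul(76, Pow(69, Rational(1, 2)))) ≈ 7.4961e+5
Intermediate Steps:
Function('k')(T) = Pow(69, Rational(1, 2)) (Function('k')(T) = Pow(Add(76, Add(-2, Mul(-1, 5))), Rational(1, 2)) = Pow(Add(76, Add(-2, -5)), Rational(1, 2)) = Pow(Add(76, -7), Rational(1, 2)) = Pow(69, Rational(1, 2)))
Mul(Add(Function('x')(-169), Mul(Mul(2, -15), 20)), Add(Function('k')(-72), 9855)) = Mul(Add(Mul(-4, -169), Mul(Mul(2, -15), 20)), Add(Pow(69, Rational(1, 2)), 9855)) = Mul(Add(676, Mul(-30, 20)), Add(9855, Pow(69, Rational(1, 2)))) = Mul(Add(676, -600), Add(9855, Pow(69, Rational(1, 2)))) = Mul(76, Add(9855, Pow(69, Rational(1, 2)))) = Add(748980, Mul(76, Pow(69, Rational(1, 2))))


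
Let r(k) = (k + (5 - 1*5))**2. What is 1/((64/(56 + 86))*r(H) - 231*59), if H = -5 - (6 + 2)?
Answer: -71/962251 ≈ -7.3785e-5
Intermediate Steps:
H = -13 (H = -5 - 1*8 = -5 - 8 = -13)
r(k) = k**2 (r(k) = (k + (5 - 5))**2 = (k + 0)**2 = k**2)
1/((64/(56 + 86))*r(H) - 231*59) = 1/((64/(56 + 86))*(-13)**2 - 231*59) = 1/((64/142)*169 - 13629) = 1/((64*(1/142))*169 - 13629) = 1/((32/71)*169 - 13629) = 1/(5408/71 - 13629) = 1/(-962251/71) = -71/962251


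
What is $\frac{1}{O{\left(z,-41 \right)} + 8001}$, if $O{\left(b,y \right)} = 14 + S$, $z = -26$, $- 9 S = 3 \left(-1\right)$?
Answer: $\frac{3}{24046} \approx 0.00012476$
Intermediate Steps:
$S = \frac{1}{3}$ ($S = - \frac{3 \left(-1\right)}{9} = \left(- \frac{1}{9}\right) \left(-3\right) = \frac{1}{3} \approx 0.33333$)
$O{\left(b,y \right)} = \frac{43}{3}$ ($O{\left(b,y \right)} = 14 + \frac{1}{3} = \frac{43}{3}$)
$\frac{1}{O{\left(z,-41 \right)} + 8001} = \frac{1}{\frac{43}{3} + 8001} = \frac{1}{\frac{24046}{3}} = \frac{3}{24046}$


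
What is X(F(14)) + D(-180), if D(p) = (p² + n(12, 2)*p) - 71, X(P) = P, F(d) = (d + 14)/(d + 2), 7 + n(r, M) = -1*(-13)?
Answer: 125003/4 ≈ 31251.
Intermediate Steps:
n(r, M) = 6 (n(r, M) = -7 - 1*(-13) = -7 + 13 = 6)
F(d) = (14 + d)/(2 + d)
D(p) = -71 + p² + 6*p (D(p) = (p² + 6*p) - 71 = -71 + p² + 6*p)
X(F(14)) + D(-180) = (14 + 14)/(2 + 14) + (-71 + (-180)² + 6*(-180)) = 28/16 + (-71 + 32400 - 1080) = (1/16)*28 + 31249 = 7/4 + 31249 = 125003/4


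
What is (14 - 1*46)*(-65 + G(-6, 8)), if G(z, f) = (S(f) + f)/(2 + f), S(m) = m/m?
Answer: 10256/5 ≈ 2051.2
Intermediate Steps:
S(m) = 1
G(z, f) = (1 + f)/(2 + f)
(14 - 1*46)*(-65 + G(-6, 8)) = (14 - 1*46)*(-65 + (1 + 8)/(2 + 8)) = (14 - 46)*(-65 + 9/10) = -32*(-65 + (1/10)*9) = -32*(-65 + 9/10) = -32*(-641/10) = 10256/5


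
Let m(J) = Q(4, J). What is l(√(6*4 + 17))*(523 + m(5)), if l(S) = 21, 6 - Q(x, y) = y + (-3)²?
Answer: 10815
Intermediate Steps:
Q(x, y) = -3 - y (Q(x, y) = 6 - (y + (-3)²) = 6 - (y + 9) = 6 - (9 + y) = 6 + (-9 - y) = -3 - y)
m(J) = -3 - J
l(√(6*4 + 17))*(523 + m(5)) = 21*(523 + (-3 - 1*5)) = 21*(523 + (-3 - 5)) = 21*(523 - 8) = 21*515 = 10815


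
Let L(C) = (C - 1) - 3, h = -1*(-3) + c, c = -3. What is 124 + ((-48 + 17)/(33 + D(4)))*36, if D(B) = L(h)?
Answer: 2480/29 ≈ 85.517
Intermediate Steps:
h = 0 (h = -1*(-3) - 3 = 3 - 3 = 0)
L(C) = -4 + C (L(C) = (-1 + C) - 3 = -4 + C)
D(B) = -4 (D(B) = -4 + 0 = -4)
124 + ((-48 + 17)/(33 + D(4)))*36 = 124 + ((-48 + 17)/(33 - 4))*36 = 124 - 31/29*36 = 124 - 1116/29 = 2480/29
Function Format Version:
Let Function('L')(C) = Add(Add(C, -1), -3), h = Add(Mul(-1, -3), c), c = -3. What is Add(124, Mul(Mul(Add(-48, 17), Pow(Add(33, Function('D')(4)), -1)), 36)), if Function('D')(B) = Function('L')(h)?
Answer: Rational(2480, 29) ≈ 85.517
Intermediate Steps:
h = 0 (h = Add(Mul(-1, -3), -3) = Add(3, -3) = 0)
Function('L')(C) = Add(-4, C) (Function('L')(C) = Add(Add(-1, C), -3) = Add(-4, C))
Function('D')(B) = -4 (Function('D')(B) = Add(-4, 0) = -4)
Add(124, Mul(Mul(Add(-48, 17), Pow(Add(33, Function('D')(4)), -1)), 36)) = Add(124, Mul(Mul(Add(-48, 17), Pow(Add(33, -4), -1)), 36)) = Add(124, Mul(Mul(-31, Pow(29, -1)), 36)) = Add(124, Mul(Mul(-31, Rational(1, 29)), 36)) = Add(124, Mul(Rational(-31, 29), 36)) = Add(124, Rational(-1116, 29)) = Rational(2480, 29)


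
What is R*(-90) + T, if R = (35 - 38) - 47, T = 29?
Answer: 4529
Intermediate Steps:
R = -50 (R = -3 - 47 = -50)
R*(-90) + T = -50*(-90) + 29 = 4500 + 29 = 4529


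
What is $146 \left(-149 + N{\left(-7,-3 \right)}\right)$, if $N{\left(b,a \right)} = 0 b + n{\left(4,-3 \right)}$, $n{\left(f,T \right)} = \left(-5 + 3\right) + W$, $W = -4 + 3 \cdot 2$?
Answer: $-21754$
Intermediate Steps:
$W = 2$ ($W = -4 + 6 = 2$)
$n{\left(f,T \right)} = 0$ ($n{\left(f,T \right)} = \left(-5 + 3\right) + 2 = -2 + 2 = 0$)
$N{\left(b,a \right)} = 0$ ($N{\left(b,a \right)} = 0 b + 0 = 0 + 0 = 0$)
$146 \left(-149 + N{\left(-7,-3 \right)}\right) = 146 \left(-149 + 0\right) = 146 \left(-149\right) = -21754$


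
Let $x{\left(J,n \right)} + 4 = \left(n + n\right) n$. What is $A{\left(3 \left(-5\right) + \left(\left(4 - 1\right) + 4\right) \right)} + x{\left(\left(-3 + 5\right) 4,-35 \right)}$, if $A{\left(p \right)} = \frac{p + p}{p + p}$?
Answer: $2447$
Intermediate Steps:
$A{\left(p \right)} = 1$ ($A{\left(p \right)} = \frac{2 p}{2 p} = 2 p \frac{1}{2 p} = 1$)
$x{\left(J,n \right)} = -4 + 2 n^{2}$ ($x{\left(J,n \right)} = -4 + \left(n + n\right) n = -4 + 2 n n = -4 + 2 n^{2}$)
$A{\left(3 \left(-5\right) + \left(\left(4 - 1\right) + 4\right) \right)} + x{\left(\left(-3 + 5\right) 4,-35 \right)} = 1 - \left(4 - 2 \left(-35\right)^{2}\right) = 1 + \left(-4 + 2 \cdot 1225\right) = 1 + \left(-4 + 2450\right) = 1 + 2446 = 2447$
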